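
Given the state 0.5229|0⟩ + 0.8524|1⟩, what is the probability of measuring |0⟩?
0.2734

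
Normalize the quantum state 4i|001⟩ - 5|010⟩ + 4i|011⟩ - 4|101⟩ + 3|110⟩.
0.4417i|001⟩ - 0.5522|010⟩ + 0.4417i|011⟩ - 0.4417|101⟩ + 0.3313|110⟩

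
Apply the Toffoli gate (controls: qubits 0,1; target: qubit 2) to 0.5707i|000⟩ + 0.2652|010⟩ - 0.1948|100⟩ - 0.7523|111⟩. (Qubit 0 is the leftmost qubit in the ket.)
0.5707i|000⟩ + 0.2652|010⟩ - 0.1948|100⟩ - 0.7523|110⟩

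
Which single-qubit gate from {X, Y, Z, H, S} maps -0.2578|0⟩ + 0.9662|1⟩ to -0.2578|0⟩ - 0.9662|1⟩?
Z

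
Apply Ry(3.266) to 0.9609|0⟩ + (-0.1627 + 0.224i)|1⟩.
(0.1027 - 0.2236i)|0⟩ + (0.9692 - 0.01392i)|1⟩

Ry(3.266) = [[cos(θ/2), −sin(θ/2)], [sin(θ/2), cos(θ/2)]]; θ = 3.266, cos(θ/2) ≈ -0.0621636, sin(θ/2) ≈ 0.998066.
With a = amp(|0⟩) = 0.9609 and b = amp(|1⟩) = (-0.1627 + 0.224i):
new amp(|0⟩) = (-0.0621636)·a + (-0.998066)·b = (0.1027 - 0.2236i)
new amp(|1⟩) = (0.998066)·a + (-0.0621636)·b = (0.9692 - 0.01392i)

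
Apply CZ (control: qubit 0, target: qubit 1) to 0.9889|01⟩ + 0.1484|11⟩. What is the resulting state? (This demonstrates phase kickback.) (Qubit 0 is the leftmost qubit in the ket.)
0.9889|01⟩ - 0.1484|11⟩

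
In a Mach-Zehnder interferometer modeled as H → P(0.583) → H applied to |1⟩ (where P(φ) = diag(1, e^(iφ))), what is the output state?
(0.08259 - 0.2753i)|0⟩ + (0.9174 + 0.2753i)|1⟩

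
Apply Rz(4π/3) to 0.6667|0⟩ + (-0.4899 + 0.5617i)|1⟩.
(-0.3334 - 0.5774i)|0⟩ + (-0.2415 - 0.7051i)|1⟩

Rz(4π/3) = [[e^(−iθ/2), 0], [0, e^(iθ/2)]] with e^(±iθ/2) = cos(θ/2) ± i·sin(θ/2); θ = 4π/3, cos(θ/2) ≈ -0.5, sin(θ/2) ≈ 0.866025.
With a = amp(|0⟩) = 0.6667 and b = amp(|1⟩) = (-0.4899 + 0.5617i):
new amp(|0⟩) = (-0.5 - 0.866025i)·a = (-0.3334 - 0.5774i)
new amp(|1⟩) = (-0.5 + 0.866025i)·b = (-0.2415 - 0.7051i)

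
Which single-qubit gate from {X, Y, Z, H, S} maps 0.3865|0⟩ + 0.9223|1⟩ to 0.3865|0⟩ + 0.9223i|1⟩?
S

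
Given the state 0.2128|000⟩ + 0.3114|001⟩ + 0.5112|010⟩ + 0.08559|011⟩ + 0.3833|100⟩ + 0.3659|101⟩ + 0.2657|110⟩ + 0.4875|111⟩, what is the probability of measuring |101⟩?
0.1339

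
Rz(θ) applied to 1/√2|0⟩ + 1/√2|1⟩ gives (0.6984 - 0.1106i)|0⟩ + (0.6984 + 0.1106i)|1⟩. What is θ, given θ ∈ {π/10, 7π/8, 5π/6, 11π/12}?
π/10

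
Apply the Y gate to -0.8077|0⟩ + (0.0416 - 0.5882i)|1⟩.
(-0.5882 - 0.0416i)|0⟩ - 0.8077i|1⟩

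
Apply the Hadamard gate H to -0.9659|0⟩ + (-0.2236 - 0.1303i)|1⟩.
(-0.8411 - 0.09214i)|0⟩ + (-0.5249 + 0.09214i)|1⟩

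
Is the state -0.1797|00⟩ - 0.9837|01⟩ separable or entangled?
Separable

Writing the state as a|00⟩ + b|01⟩ + c|10⟩ + d|11⟩, it is a product state iff ad − bc = 0.
Here (a, b, c, d) = (-0.1797, -0.9837, 0, 0): ad − bc = (-0.1797)(0) − (-0.9837)(0) = 0, so the state is separable.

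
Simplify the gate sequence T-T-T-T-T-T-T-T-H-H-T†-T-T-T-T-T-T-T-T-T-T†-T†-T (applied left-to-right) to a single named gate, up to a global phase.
T†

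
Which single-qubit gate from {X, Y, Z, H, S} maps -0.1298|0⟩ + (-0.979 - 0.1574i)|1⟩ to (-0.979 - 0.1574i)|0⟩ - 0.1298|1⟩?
X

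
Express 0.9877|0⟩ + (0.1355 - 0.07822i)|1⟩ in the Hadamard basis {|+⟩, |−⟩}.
(0.7942 - 0.05531i)|+⟩ + (0.6026 + 0.05531i)|−⟩

With |ψ⟩ = α|0⟩ + β|1⟩, the Hadamard-basis coefficients are ⟨+|ψ⟩ = (α + β)/√2 and ⟨−|ψ⟩ = (α − β)/√2.
Here α = 0.9877, β = (0.1355 - 0.07822i): (α + β)/√2 = (0.7942 - 0.05531i), (α − β)/√2 = (0.6026 + 0.05531i).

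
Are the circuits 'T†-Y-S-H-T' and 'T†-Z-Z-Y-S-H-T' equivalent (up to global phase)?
Yes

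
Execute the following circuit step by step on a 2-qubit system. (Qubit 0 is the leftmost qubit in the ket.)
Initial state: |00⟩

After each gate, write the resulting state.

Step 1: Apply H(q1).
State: 1/√2|00⟩ + 1/√2|01⟩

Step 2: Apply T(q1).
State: 1/√2|00⟩ + (1/2 + (1/2)i)|01⟩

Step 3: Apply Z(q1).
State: 1/√2|00⟩ + (-1/2 - (1/2)i)|01⟩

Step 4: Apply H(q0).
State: 1/2|00⟩ + (-1/√8 - (1/√8)i)|01⟩ + 1/2|10⟩ + (-1/√8 - (1/√8)i)|11⟩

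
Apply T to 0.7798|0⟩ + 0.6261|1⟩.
0.7798|0⟩ + (0.4427 + 0.4427i)|1⟩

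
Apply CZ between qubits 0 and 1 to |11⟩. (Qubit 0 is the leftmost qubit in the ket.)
-|11⟩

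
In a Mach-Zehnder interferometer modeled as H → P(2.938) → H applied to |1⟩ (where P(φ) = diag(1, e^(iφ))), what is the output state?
(0.9897 - 0.1011i)|0⟩ + (0.01033 + 0.1011i)|1⟩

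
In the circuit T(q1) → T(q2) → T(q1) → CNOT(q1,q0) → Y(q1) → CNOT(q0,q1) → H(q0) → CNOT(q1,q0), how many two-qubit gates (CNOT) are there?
3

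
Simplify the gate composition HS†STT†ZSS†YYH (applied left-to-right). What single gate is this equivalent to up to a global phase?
X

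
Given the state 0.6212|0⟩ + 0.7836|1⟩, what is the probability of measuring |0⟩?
0.3859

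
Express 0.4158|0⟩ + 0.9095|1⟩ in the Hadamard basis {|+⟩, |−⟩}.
0.9371|+⟩ - 0.3491|−⟩

With |ψ⟩ = α|0⟩ + β|1⟩, the Hadamard-basis coefficients are ⟨+|ψ⟩ = (α + β)/√2 and ⟨−|ψ⟩ = (α − β)/√2.
Here α = 0.4158, β = 0.9095: (α + β)/√2 = 0.9371, (α − β)/√2 = -0.3491.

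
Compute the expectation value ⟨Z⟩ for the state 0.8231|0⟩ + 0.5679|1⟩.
0.355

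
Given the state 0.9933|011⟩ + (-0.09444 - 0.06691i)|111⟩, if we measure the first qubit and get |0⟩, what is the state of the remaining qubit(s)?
|11⟩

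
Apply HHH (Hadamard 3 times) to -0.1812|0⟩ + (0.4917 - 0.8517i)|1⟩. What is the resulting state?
(0.2196 - 0.6022i)|0⟩ + (-0.4758 + 0.6022i)|1⟩

H² = I, so H^3 = H: a single Hadamard. With (a, b) = (-0.1812, (0.4917 - 0.8517i)), H gives ((a + b)/√2, (a − b)/√2) = ((0.2196 - 0.6022i), (-0.4758 + 0.6022i)).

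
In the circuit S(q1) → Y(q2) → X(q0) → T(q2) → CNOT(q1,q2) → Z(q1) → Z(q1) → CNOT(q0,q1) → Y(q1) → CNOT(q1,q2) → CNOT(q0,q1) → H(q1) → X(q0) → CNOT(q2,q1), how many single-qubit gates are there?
9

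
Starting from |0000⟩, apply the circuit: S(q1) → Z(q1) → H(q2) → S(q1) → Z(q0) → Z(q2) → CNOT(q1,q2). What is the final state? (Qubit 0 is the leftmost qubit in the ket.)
1/√2|0000⟩ - 1/√2|0010⟩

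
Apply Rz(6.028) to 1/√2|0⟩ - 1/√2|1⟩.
(-0.7014 - 0.08998i)|0⟩ + (0.7014 - 0.08998i)|1⟩

Rz(6.028) = [[e^(−iθ/2), 0], [0, e^(iθ/2)]] with e^(±iθ/2) = cos(θ/2) ± i·sin(θ/2); θ = 6.028, cos(θ/2) ≈ -0.991871, sin(θ/2) ≈ 0.127247.
With a = amp(|0⟩) = 1/√2 and b = amp(|1⟩) = -1/√2:
new amp(|0⟩) = (-0.991871 - 0.127247i)·a = (-0.7014 - 0.08998i)
new amp(|1⟩) = (-0.991871 + 0.127247i)·b = (0.7014 - 0.08998i)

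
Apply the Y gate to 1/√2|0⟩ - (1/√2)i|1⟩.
-1/√2|0⟩ + (1/√2)i|1⟩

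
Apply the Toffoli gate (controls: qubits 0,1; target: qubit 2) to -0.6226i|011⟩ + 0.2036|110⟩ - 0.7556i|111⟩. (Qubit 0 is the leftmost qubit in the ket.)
-0.6226i|011⟩ - 0.7556i|110⟩ + 0.2036|111⟩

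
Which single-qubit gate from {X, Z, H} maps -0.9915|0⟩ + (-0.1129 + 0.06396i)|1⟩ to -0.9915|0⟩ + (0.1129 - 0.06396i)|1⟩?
Z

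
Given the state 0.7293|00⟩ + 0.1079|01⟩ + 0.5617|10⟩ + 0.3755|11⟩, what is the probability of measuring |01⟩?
0.01164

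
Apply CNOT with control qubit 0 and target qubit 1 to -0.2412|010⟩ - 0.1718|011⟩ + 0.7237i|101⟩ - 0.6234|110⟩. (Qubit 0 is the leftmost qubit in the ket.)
-0.2412|010⟩ - 0.1718|011⟩ - 0.6234|100⟩ + 0.7237i|111⟩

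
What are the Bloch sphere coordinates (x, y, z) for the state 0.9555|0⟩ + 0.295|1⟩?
(0.5637, 0, 0.826)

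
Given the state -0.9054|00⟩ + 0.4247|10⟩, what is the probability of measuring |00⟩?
0.8197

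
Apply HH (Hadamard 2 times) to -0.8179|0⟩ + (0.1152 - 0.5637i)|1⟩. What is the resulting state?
-0.8179|0⟩ + (0.1152 - 0.5637i)|1⟩

H² = I, so an even number of Hadamards cancels: H^2 = I and the state is unchanged.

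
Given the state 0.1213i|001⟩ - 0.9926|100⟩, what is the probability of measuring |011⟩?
0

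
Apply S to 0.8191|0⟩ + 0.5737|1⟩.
0.8191|0⟩ + 0.5737i|1⟩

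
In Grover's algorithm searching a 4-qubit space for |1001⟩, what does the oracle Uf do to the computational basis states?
Uf|x⟩ = -|x⟩ if x = 1001, else |x⟩ (phase flip on target)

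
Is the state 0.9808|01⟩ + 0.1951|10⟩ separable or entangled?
Entangled

Writing the state as a|00⟩ + b|01⟩ + c|10⟩ + d|11⟩, it is a product state iff ad − bc = 0.
Here (a, b, c, d) = (0, 0.9808, 0.1951, 0): ad − bc = (0)(0) − (0.9808)(0.1951) = -0.1914 ≠ 0, so the state is entangled.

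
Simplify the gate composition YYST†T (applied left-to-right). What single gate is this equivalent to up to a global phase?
S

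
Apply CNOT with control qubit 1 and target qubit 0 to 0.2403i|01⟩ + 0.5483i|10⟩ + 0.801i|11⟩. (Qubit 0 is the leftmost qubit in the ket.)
0.801i|01⟩ + 0.5483i|10⟩ + 0.2403i|11⟩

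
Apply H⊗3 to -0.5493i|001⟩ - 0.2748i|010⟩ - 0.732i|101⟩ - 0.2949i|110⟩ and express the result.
-0.6544i|000⟩ + 0.2516i|001⟩ - 0.2516i|010⟩ + 0.6544i|011⟩ + 0.0717i|100⟩ - 0.05749i|101⟩ + 0.05749i|110⟩ - 0.0717i|111⟩

H⊗3 gives amp(|y⟩) = (1/2√2) Σ_x (−1)^(x·y) amp(|x⟩), where x·y is the number of positions in which both x and y have a 1.
|000⟩: (-0.5493i - 0.2748i - 0.732i - 0.2949i)/(2√2) = -0.6544i
|001⟩: (0.5493i - 0.2748i + 0.732i - 0.2949i)/(2√2) = 0.2516i
|010⟩: (-0.5493i + 0.2748i - 0.732i + 0.2949i)/(2√2) = -0.2516i
|011⟩: (0.5493i + 0.2748i + 0.732i + 0.2949i)/(2√2) = 0.6544i
|100⟩: (-0.5493i - 0.2748i + 0.732i + 0.2949i)/(2√2) = 0.0717i
|101⟩: (0.5493i - 0.2748i - 0.732i + 0.2949i)/(2√2) = -0.05749i
|110⟩: (-0.5493i + 0.2748i + 0.732i - 0.2949i)/(2√2) = 0.05749i
|111⟩: (0.5493i + 0.2748i - 0.732i - 0.2949i)/(2√2) = -0.0717i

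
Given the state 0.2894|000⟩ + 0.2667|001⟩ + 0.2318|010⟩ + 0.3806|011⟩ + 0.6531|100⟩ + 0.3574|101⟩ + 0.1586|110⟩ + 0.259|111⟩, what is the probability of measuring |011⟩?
0.1449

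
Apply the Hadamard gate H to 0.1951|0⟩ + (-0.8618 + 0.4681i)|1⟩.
(-0.4714 + 0.331i)|0⟩ + (0.7473 - 0.331i)|1⟩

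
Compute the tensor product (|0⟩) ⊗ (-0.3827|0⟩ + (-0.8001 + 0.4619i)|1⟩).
-0.3827|00⟩ + (-0.8001 + 0.4619i)|01⟩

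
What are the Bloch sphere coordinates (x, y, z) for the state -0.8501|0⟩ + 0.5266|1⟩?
(-0.8953, 0, 0.4454)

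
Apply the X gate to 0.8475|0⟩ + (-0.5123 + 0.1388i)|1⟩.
(-0.5123 + 0.1388i)|0⟩ + 0.8475|1⟩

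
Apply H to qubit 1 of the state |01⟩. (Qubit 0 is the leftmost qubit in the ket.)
1/√2|00⟩ - 1/√2|01⟩

H on qubit 1 mixes each pair of kets that differ only in qubit 1: amplitudes (a, b) of (|…0…⟩, |…1…⟩) become ((a + b)/√2, (a − b)/√2). Kets absent from the input have amplitude 0.
(|00⟩, |01⟩): (a, b) = (0, 1) → (1/√2, -1/√2)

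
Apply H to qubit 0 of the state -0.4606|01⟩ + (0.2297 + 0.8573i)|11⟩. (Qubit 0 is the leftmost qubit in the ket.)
(-0.1633 + 0.6062i)|01⟩ + (-0.4881 - 0.6062i)|11⟩

H on qubit 0 mixes each pair of kets that differ only in qubit 0: amplitudes (a, b) of (|…0…⟩, |…1…⟩) become ((a + b)/√2, (a − b)/√2). Kets absent from the input have amplitude 0.
(|01⟩, |11⟩): (a, b) = (-0.4606, (0.2297 + 0.8573i)) → ((-0.1633 + 0.6062i), (-0.4881 - 0.6062i))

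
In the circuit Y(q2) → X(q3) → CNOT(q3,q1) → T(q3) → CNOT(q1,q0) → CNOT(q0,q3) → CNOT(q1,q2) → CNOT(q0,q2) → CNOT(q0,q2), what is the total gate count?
9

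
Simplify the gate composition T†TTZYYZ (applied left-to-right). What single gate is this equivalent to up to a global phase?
T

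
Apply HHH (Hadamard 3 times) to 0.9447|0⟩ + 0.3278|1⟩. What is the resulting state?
0.8998|0⟩ + 0.4362|1⟩

H² = I, so H^3 = H: a single Hadamard. With (a, b) = (0.9447, 0.3278), H gives ((a + b)/√2, (a − b)/√2) = (0.8998, 0.4362).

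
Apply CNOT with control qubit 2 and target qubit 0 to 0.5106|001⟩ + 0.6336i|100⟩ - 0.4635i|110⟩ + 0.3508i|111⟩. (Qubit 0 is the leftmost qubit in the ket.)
0.3508i|011⟩ + 0.6336i|100⟩ + 0.5106|101⟩ - 0.4635i|110⟩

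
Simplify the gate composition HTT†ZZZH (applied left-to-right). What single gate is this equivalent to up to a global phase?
X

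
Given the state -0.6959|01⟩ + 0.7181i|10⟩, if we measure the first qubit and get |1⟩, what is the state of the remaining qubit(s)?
i|0⟩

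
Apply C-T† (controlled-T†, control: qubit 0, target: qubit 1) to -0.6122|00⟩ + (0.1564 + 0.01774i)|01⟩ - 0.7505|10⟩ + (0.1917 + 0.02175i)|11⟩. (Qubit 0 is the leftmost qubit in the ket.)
-0.6122|00⟩ + (0.1564 + 0.01774i)|01⟩ - 0.7505|10⟩ + (0.1509 - 0.1202i)|11⟩

C-T† leaves the control-|0⟩ kets |00⟩, |01⟩ unchanged and applies T† to qubit 1 on the control-|1⟩ pair (|10⟩, |11⟩).
T† = [[1, 0], [0, (1/√2 - (1/√2)i)]].
With a = amp(|10⟩) = -0.7505 and b = amp(|11⟩) = (0.1917 + 0.02175i):
new amp(|10⟩) = (1)·a = -0.7505
new amp(|11⟩) = (1/√2 - (1/√2)i)·b = (0.1509 - 0.1202i)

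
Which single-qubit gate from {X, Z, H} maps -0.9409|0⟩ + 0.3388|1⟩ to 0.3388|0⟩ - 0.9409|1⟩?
X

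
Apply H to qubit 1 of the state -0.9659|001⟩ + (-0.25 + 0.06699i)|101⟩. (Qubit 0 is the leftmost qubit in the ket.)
-0.683|001⟩ - 0.683|011⟩ + (-0.1768 + 0.04737i)|101⟩ + (-0.1768 + 0.04737i)|111⟩

H on qubit 1 mixes each pair of kets that differ only in qubit 1: amplitudes (a, b) of (|…0…⟩, |…1…⟩) become ((a + b)/√2, (a − b)/√2). Kets absent from the input have amplitude 0.
(|001⟩, |011⟩): (a, b) = (-0.9659, 0) → (-0.683, -0.683)
(|101⟩, |111⟩): (a, b) = ((-0.25 + 0.06699i), 0) → ((-0.1768 + 0.04737i), (-0.1768 + 0.04737i))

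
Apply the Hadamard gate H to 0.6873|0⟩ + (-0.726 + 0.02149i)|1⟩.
(-0.02737 + 0.0152i)|0⟩ + (0.9994 - 0.0152i)|1⟩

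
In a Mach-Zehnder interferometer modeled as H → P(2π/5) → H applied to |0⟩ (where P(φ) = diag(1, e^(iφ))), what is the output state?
(0.6545 + 0.4755i)|0⟩ + (0.3455 - 0.4755i)|1⟩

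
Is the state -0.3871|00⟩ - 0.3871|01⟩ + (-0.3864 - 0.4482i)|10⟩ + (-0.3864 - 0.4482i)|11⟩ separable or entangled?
Separable

Writing the state as a|00⟩ + b|01⟩ + c|10⟩ + d|11⟩, it is a product state iff ad − bc = 0.
Here (a, b, c, d) = (-0.3871, -0.3871, (-0.3864 - 0.4482i), (-0.3864 - 0.4482i)): ad − bc = (-0.3871)(-0.3864 - 0.4482i) − (-0.3871)(-0.3864 - 0.4482i) = 0, so the state is separable.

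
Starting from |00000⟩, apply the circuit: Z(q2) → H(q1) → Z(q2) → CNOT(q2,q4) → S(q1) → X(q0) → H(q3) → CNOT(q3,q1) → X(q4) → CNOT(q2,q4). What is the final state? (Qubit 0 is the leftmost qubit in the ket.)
1/2|10001⟩ + (1/2)i|10011⟩ + (1/2)i|11001⟩ + 1/2|11011⟩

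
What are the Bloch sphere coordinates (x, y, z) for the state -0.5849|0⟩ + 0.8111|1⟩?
(-0.9488, 0, -0.3158)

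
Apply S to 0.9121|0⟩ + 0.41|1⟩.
0.9121|0⟩ + 0.41i|1⟩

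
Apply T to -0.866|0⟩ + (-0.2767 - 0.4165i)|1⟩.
-0.866|0⟩ + (0.09885 - 0.4902i)|1⟩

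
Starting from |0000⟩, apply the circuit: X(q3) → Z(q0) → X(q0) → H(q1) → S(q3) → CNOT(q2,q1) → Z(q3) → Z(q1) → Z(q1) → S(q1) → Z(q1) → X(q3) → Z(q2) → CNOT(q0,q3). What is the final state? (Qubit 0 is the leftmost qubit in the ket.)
-(1/√2)i|1001⟩ - 1/√2|1101⟩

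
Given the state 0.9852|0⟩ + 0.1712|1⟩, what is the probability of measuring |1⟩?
0.02931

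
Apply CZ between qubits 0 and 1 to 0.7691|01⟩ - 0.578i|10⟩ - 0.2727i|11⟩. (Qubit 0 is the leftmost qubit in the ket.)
0.7691|01⟩ - 0.578i|10⟩ + 0.2727i|11⟩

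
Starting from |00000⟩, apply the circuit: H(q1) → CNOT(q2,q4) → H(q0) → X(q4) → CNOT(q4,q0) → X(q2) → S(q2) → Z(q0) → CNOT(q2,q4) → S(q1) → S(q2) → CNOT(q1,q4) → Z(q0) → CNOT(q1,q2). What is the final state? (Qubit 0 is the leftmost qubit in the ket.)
-1/2|00100⟩ - (1/2)i|01001⟩ - 1/2|10100⟩ - (1/2)i|11001⟩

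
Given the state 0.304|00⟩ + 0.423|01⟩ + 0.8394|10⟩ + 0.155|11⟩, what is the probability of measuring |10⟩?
0.7046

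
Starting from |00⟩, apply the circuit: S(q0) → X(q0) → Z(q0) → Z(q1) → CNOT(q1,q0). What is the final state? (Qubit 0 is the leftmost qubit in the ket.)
-|10⟩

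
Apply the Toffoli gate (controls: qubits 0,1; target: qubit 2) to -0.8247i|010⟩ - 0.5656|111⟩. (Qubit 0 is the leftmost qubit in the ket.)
-0.8247i|010⟩ - 0.5656|110⟩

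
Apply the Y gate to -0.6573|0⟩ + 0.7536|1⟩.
-0.7536i|0⟩ - 0.6573i|1⟩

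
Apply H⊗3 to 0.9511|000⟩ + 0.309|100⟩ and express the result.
0.4455|000⟩ + 0.4455|001⟩ + 0.4455|010⟩ + 0.4455|011⟩ + 0.227|100⟩ + 0.227|101⟩ + 0.227|110⟩ + 0.227|111⟩

H⊗3 gives amp(|y⟩) = (1/2√2) Σ_x (−1)^(x·y) amp(|x⟩), where x·y is the number of positions in which both x and y have a 1.
|000⟩: (0.9511 + 0.309)/(2√2) = 0.4455
|001⟩: (0.9511 + 0.309)/(2√2) = 0.4455
|010⟩: (0.9511 + 0.309)/(2√2) = 0.4455
|011⟩: (0.9511 + 0.309)/(2√2) = 0.4455
|100⟩: (0.9511 - 0.309)/(2√2) = 0.227
|101⟩: (0.9511 - 0.309)/(2√2) = 0.227
|110⟩: (0.9511 - 0.309)/(2√2) = 0.227
|111⟩: (0.9511 - 0.309)/(2√2) = 0.227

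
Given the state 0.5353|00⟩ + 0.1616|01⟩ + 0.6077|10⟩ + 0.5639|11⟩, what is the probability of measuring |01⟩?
0.02611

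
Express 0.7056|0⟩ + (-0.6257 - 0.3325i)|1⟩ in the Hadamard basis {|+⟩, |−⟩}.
(0.0565 - 0.2351i)|+⟩ + (0.9414 + 0.2351i)|−⟩

With |ψ⟩ = α|0⟩ + β|1⟩, the Hadamard-basis coefficients are ⟨+|ψ⟩ = (α + β)/√2 and ⟨−|ψ⟩ = (α − β)/√2.
Here α = 0.7056, β = (-0.6257 - 0.3325i): (α + β)/√2 = (0.0565 - 0.2351i), (α − β)/√2 = (0.9414 + 0.2351i).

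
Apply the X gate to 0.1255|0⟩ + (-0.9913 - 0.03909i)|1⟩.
(-0.9913 - 0.03909i)|0⟩ + 0.1255|1⟩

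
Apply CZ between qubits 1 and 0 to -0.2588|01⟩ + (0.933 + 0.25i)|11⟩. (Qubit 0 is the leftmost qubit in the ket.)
-0.2588|01⟩ + (-0.933 - 0.25i)|11⟩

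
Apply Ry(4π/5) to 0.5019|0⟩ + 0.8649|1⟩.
-0.6675|0⟩ + 0.7446|1⟩

Ry(4π/5) = [[cos(θ/2), −sin(θ/2)], [sin(θ/2), cos(θ/2)]]; θ = 4π/5, cos(θ/2) ≈ 0.309017, sin(θ/2) ≈ 0.951057.
With a = amp(|0⟩) = 0.5019 and b = amp(|1⟩) = 0.8649:
new amp(|0⟩) = (0.309017)·a + (-0.951057)·b = -0.6675
new amp(|1⟩) = (0.951057)·a + (0.309017)·b = 0.7446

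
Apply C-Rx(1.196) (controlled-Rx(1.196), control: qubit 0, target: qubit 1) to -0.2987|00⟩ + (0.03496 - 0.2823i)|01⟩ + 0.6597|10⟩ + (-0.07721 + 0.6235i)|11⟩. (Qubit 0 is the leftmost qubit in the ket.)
-0.2987|00⟩ + (0.03496 - 0.2823i)|01⟩ + (0.8962 + 0.04347i)|10⟩ + (-0.06381 + 0.1439i)|11⟩

C-Rx(1.196) leaves the control-|0⟩ kets |00⟩, |01⟩ unchanged and applies Rx(1.196) to qubit 1 on the control-|1⟩ pair (|10⟩, |11⟩).
Rx(1.196) = [[cos(θ/2), −i·sin(θ/2)], [−i·sin(θ/2), cos(θ/2)]]; θ = 1.196, cos(θ/2) ≈ 0.826463, sin(θ/2) ≈ 0.562991.
With a = amp(|10⟩) = 0.6597 and b = amp(|11⟩) = (-0.07721 + 0.6235i):
new amp(|10⟩) = (0.826463)·a + (-0.562991i)·b = (0.8962 + 0.04347i)
new amp(|11⟩) = (-0.562991i)·a + (0.826463)·b = (-0.06381 + 0.1439i)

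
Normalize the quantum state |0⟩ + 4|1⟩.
0.2425|0⟩ + 0.9701|1⟩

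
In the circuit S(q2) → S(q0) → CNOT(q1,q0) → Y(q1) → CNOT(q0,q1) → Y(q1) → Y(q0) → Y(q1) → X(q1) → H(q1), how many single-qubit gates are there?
8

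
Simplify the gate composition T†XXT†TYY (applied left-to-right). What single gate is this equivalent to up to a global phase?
T†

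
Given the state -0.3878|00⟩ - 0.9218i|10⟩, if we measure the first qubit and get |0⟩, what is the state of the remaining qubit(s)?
-|0⟩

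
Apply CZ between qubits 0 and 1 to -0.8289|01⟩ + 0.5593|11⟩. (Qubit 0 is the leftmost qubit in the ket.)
-0.8289|01⟩ - 0.5593|11⟩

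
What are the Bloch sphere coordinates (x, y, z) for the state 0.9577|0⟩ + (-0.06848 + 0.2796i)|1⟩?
(-0.1312, 0.5355, 0.8343)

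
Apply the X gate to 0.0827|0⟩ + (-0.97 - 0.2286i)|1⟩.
(-0.97 - 0.2286i)|0⟩ + 0.0827|1⟩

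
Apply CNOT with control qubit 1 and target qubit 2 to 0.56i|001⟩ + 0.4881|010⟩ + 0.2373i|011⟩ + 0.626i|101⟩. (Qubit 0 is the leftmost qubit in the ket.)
0.56i|001⟩ + 0.2373i|010⟩ + 0.4881|011⟩ + 0.626i|101⟩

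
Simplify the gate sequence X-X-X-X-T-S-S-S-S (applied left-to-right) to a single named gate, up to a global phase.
T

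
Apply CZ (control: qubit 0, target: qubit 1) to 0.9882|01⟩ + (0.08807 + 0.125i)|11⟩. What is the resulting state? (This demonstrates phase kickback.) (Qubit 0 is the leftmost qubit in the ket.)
0.9882|01⟩ + (-0.08807 - 0.125i)|11⟩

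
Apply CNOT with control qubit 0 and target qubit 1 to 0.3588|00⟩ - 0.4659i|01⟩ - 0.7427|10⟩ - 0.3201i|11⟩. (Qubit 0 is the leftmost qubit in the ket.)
0.3588|00⟩ - 0.4659i|01⟩ - 0.3201i|10⟩ - 0.7427|11⟩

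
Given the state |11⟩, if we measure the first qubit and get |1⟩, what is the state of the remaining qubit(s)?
|1⟩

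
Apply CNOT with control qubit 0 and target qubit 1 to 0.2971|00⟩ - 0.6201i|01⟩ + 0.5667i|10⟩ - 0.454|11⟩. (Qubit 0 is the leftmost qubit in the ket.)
0.2971|00⟩ - 0.6201i|01⟩ - 0.454|10⟩ + 0.5667i|11⟩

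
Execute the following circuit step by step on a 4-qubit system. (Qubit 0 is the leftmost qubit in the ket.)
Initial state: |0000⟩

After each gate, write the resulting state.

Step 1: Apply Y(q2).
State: i|0010⟩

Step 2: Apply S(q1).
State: i|0010⟩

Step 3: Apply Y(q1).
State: -|0110⟩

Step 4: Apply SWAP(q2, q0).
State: -|1100⟩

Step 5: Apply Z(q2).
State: -|1100⟩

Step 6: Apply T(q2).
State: -|1100⟩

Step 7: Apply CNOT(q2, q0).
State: -|1100⟩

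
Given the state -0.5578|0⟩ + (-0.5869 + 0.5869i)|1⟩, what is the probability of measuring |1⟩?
0.6889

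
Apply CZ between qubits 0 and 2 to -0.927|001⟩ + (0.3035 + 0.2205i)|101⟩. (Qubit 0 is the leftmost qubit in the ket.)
-0.927|001⟩ + (-0.3035 - 0.2205i)|101⟩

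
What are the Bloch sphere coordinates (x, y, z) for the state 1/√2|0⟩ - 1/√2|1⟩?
(-1, 0, 0)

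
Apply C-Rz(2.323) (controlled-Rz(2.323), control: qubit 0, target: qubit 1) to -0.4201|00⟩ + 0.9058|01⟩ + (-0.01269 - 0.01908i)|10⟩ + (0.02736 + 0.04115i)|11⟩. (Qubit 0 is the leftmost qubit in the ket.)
-0.4201|00⟩ + 0.9058|01⟩ + (-0.02255 + 0.004049i)|10⟩ + (-0.02686 + 0.04148i)|11⟩

C-Rz(2.323) leaves the control-|0⟩ kets |00⟩, |01⟩ unchanged and applies Rz(2.323) to qubit 1 on the control-|1⟩ pair (|10⟩, |11⟩).
Rz(2.323) = [[e^(−iθ/2), 0], [0, e^(iθ/2)]] with e^(±iθ/2) = cos(θ/2) ± i·sin(θ/2); θ = 2.323, cos(θ/2) ≈ 0.397964, sin(θ/2) ≈ 0.917401.
With a = amp(|10⟩) = (-0.01269 - 0.01908i) and b = amp(|11⟩) = (0.02736 + 0.04115i):
new amp(|10⟩) = (0.397964 - 0.917401i)·a = (-0.02255 + 0.004049i)
new amp(|11⟩) = (0.397964 + 0.917401i)·b = (-0.02686 + 0.04148i)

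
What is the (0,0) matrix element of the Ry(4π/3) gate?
-1/2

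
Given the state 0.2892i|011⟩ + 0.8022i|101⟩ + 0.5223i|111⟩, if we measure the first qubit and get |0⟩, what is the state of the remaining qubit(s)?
i|11⟩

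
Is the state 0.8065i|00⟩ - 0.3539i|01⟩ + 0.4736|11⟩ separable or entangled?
Entangled

Writing the state as a|00⟩ + b|01⟩ + c|10⟩ + d|11⟩, it is a product state iff ad − bc = 0.
Here (a, b, c, d) = (0.8065i, -0.3539i, 0, 0.4736): ad − bc = (0.8065i)(0.4736) − (-0.3539i)(0) = 0.382i ≠ 0, so the state is entangled.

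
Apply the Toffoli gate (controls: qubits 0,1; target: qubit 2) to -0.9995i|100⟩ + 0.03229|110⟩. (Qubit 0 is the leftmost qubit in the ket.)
-0.9995i|100⟩ + 0.03229|111⟩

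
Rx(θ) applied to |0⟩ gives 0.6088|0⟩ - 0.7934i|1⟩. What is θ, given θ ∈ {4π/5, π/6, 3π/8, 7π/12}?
7π/12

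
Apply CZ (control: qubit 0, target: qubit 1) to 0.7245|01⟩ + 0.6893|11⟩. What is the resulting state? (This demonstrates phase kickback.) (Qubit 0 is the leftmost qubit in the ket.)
0.7245|01⟩ - 0.6893|11⟩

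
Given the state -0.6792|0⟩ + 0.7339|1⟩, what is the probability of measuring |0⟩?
0.4613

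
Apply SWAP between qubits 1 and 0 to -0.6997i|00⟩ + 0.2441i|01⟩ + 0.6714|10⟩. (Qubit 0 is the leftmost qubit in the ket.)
-0.6997i|00⟩ + 0.6714|01⟩ + 0.2441i|10⟩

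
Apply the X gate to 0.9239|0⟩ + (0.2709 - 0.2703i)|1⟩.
(0.2709 - 0.2703i)|0⟩ + 0.9239|1⟩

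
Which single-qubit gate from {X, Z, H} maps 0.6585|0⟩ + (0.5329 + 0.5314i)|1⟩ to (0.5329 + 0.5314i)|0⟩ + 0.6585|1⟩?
X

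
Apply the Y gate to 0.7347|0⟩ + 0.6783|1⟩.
-0.6783i|0⟩ + 0.7347i|1⟩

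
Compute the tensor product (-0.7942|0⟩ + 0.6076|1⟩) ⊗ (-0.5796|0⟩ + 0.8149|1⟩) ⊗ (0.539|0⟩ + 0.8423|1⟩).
0.2481|000⟩ + 0.3877|001⟩ - 0.3488|010⟩ - 0.5451|011⟩ - 0.1898|100⟩ - 0.2966|101⟩ + 0.2669|110⟩ + 0.4171|111⟩

amp(|b₁b₂…⟩) = product of the factor amplitudes for bits b₁, b₂, …; only kets whose every factor amplitude is nonzero survive.
|000⟩: (-0.7942)(-0.5796)(0.539) = 0.2481
|001⟩: (-0.7942)(-0.5796)(0.8423) = 0.3877
|010⟩: (-0.7942)(0.8149)(0.539) = -0.3488
|011⟩: (-0.7942)(0.8149)(0.8423) = -0.5451
|100⟩: (0.6076)(-0.5796)(0.539) = -0.1898
|101⟩: (0.6076)(-0.5796)(0.8423) = -0.2966
|110⟩: (0.6076)(0.8149)(0.539) = 0.2669
|111⟩: (0.6076)(0.8149)(0.8423) = 0.4171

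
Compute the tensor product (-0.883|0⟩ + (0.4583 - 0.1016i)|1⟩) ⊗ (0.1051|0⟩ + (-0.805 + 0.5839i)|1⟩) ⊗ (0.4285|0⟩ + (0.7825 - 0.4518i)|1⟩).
-0.03977|000⟩ + (-0.07262 + 0.04193i)|001⟩ + (0.3046 - 0.2209i)|010⟩ + (0.3233 - 0.7246i)|011⟩ + (0.02064 - 0.004576i)|100⟩ + (0.03287 - 0.03012i)|101⟩ + (-0.1327 + 0.1497i)|110⟩ + (-0.08441 + 0.4133i)|111⟩

amp(|b₁b₂…⟩) = product of the factor amplitudes for bits b₁, b₂, …; only kets whose every factor amplitude is nonzero survive.
|000⟩: (-0.883)(0.1051)(0.4285) = -0.03977
|001⟩: (-0.883)(0.1051)(0.7825 - 0.4518i) = (-0.07262 + 0.04193i)
|010⟩: (-0.883)(-0.805 + 0.5839i)(0.4285) = (0.3046 - 0.2209i)
|011⟩: (-0.883)(-0.805 + 0.5839i)(0.7825 - 0.4518i) = (0.3233 - 0.7246i)
|100⟩: (0.4583 - 0.1016i)(0.1051)(0.4285) = (0.02064 - 0.004576i)
|101⟩: (0.4583 - 0.1016i)(0.1051)(0.7825 - 0.4518i) = (0.03287 - 0.03012i)
|110⟩: (0.4583 - 0.1016i)(-0.805 + 0.5839i)(0.4285) = (-0.1327 + 0.1497i)
|111⟩: (0.4583 - 0.1016i)(-0.805 + 0.5839i)(0.7825 - 0.4518i) = (-0.08441 + 0.4133i)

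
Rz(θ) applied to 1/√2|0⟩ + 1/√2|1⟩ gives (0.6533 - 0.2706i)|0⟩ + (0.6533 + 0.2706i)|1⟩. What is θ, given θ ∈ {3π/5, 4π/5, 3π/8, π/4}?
π/4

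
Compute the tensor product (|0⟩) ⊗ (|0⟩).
|00⟩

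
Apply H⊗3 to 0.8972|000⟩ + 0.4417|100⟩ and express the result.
0.4734|000⟩ + 0.4734|001⟩ + 0.4734|010⟩ + 0.4734|011⟩ + 0.161|100⟩ + 0.161|101⟩ + 0.161|110⟩ + 0.161|111⟩

H⊗3 gives amp(|y⟩) = (1/2√2) Σ_x (−1)^(x·y) amp(|x⟩), where x·y is the number of positions in which both x and y have a 1.
|000⟩: (0.8972 + 0.4417)/(2√2) = 0.4734
|001⟩: (0.8972 + 0.4417)/(2√2) = 0.4734
|010⟩: (0.8972 + 0.4417)/(2√2) = 0.4734
|011⟩: (0.8972 + 0.4417)/(2√2) = 0.4734
|100⟩: (0.8972 - 0.4417)/(2√2) = 0.161
|101⟩: (0.8972 - 0.4417)/(2√2) = 0.161
|110⟩: (0.8972 - 0.4417)/(2√2) = 0.161
|111⟩: (0.8972 - 0.4417)/(2√2) = 0.161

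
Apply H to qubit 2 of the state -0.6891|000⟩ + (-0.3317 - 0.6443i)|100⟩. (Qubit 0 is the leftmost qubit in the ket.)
-0.4873|000⟩ - 0.4873|001⟩ + (-0.2345 - 0.4556i)|100⟩ + (-0.2345 - 0.4556i)|101⟩

H on qubit 2 mixes each pair of kets that differ only in qubit 2: amplitudes (a, b) of (|…0…⟩, |…1…⟩) become ((a + b)/√2, (a − b)/√2). Kets absent from the input have amplitude 0.
(|000⟩, |001⟩): (a, b) = (-0.6891, 0) → (-0.4873, -0.4873)
(|100⟩, |101⟩): (a, b) = ((-0.3317 - 0.6443i), 0) → ((-0.2345 - 0.4556i), (-0.2345 - 0.4556i))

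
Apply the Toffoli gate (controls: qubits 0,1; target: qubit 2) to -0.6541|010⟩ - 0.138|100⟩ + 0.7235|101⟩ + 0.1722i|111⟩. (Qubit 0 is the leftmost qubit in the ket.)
-0.6541|010⟩ - 0.138|100⟩ + 0.7235|101⟩ + 0.1722i|110⟩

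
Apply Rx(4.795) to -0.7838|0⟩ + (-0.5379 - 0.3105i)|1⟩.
(0.3663 + 0.3643i)|0⟩ + (0.3957 + 0.7593i)|1⟩

Rx(4.795) = [[cos(θ/2), −i·sin(θ/2)], [−i·sin(θ/2), cos(θ/2)]]; θ = 4.795, cos(θ/2) ≈ -0.735703, sin(θ/2) ≈ 0.677305.
With a = amp(|0⟩) = -0.7838 and b = amp(|1⟩) = (-0.5379 - 0.3105i):
new amp(|0⟩) = (-0.735703)·a + (-0.677305i)·b = (0.3663 + 0.3643i)
new amp(|1⟩) = (-0.677305i)·a + (-0.735703)·b = (0.3957 + 0.7593i)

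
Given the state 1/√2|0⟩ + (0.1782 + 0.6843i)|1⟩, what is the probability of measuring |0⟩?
1/2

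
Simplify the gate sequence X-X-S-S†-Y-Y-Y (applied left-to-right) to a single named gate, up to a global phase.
Y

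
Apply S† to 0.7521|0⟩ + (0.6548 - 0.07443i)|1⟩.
0.7521|0⟩ + (-0.07443 - 0.6548i)|1⟩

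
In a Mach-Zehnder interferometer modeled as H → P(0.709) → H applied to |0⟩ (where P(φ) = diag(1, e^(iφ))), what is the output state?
(0.8795 + 0.3255i)|0⟩ + (0.1205 - 0.3255i)|1⟩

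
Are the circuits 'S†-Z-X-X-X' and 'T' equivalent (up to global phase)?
No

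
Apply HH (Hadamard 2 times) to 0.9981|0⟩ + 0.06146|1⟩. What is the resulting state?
0.9981|0⟩ + 0.06146|1⟩

H² = I, so an even number of Hadamards cancels: H^2 = I and the state is unchanged.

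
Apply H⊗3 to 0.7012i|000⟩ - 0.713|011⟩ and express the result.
(-0.2521 + 0.2479i)|000⟩ + (0.2521 + 0.2479i)|001⟩ + (0.2521 + 0.2479i)|010⟩ + (-0.2521 + 0.2479i)|011⟩ + (-0.2521 + 0.2479i)|100⟩ + (0.2521 + 0.2479i)|101⟩ + (0.2521 + 0.2479i)|110⟩ + (-0.2521 + 0.2479i)|111⟩

H⊗3 gives amp(|y⟩) = (1/2√2) Σ_x (−1)^(x·y) amp(|x⟩), where x·y is the number of positions in which both x and y have a 1.
|000⟩: (0.7012i - 0.713)/(2√2) = (-0.2521 + 0.2479i)
|001⟩: (0.7012i + 0.713)/(2√2) = (0.2521 + 0.2479i)
|010⟩: (0.7012i + 0.713)/(2√2) = (0.2521 + 0.2479i)
|011⟩: (0.7012i - 0.713)/(2√2) = (-0.2521 + 0.2479i)
|100⟩: (0.7012i - 0.713)/(2√2) = (-0.2521 + 0.2479i)
|101⟩: (0.7012i + 0.713)/(2√2) = (0.2521 + 0.2479i)
|110⟩: (0.7012i + 0.713)/(2√2) = (0.2521 + 0.2479i)
|111⟩: (0.7012i - 0.713)/(2√2) = (-0.2521 + 0.2479i)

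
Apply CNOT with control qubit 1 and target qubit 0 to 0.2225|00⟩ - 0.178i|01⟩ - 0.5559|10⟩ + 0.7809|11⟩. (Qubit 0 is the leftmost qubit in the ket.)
0.2225|00⟩ + 0.7809|01⟩ - 0.5559|10⟩ - 0.178i|11⟩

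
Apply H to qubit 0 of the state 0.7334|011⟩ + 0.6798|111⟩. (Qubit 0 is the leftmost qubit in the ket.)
0.9993|011⟩ + 0.0379|111⟩

H on qubit 0 mixes each pair of kets that differ only in qubit 0: amplitudes (a, b) of (|…0…⟩, |…1…⟩) become ((a + b)/√2, (a − b)/√2). Kets absent from the input have amplitude 0.
(|011⟩, |111⟩): (a, b) = (0.7334, 0.6798) → (0.9993, 0.0379)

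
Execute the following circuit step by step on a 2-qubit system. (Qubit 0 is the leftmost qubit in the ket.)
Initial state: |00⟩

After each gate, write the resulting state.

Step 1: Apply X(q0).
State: |10⟩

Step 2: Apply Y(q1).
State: i|11⟩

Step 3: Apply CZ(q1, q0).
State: -i|11⟩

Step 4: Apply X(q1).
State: -i|10⟩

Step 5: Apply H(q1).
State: -(1/√2)i|10⟩ - (1/√2)i|11⟩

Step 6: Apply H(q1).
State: -i|10⟩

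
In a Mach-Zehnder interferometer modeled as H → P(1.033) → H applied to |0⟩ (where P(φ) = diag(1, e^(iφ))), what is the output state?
(0.7561 + 0.4294i)|0⟩ + (0.2439 - 0.4294i)|1⟩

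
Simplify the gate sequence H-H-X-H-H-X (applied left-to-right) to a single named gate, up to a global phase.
I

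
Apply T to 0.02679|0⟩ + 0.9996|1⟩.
0.02679|0⟩ + (0.7068 + 0.7068i)|1⟩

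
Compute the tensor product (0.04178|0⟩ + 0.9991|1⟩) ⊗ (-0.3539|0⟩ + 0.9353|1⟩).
-0.01479|00⟩ + 0.03908|01⟩ - 0.3536|10⟩ + 0.9345|11⟩

amp(|b₁b₂…⟩) = product of the factor amplitudes for bits b₁, b₂, …; only kets whose every factor amplitude is nonzero survive.
|00⟩: (0.04178)(-0.3539) = -0.01479
|01⟩: (0.04178)(0.9353) = 0.03908
|10⟩: (0.9991)(-0.3539) = -0.3536
|11⟩: (0.9991)(0.9353) = 0.9345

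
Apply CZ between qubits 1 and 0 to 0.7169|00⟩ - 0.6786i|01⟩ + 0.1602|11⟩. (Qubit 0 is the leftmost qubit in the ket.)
0.7169|00⟩ - 0.6786i|01⟩ - 0.1602|11⟩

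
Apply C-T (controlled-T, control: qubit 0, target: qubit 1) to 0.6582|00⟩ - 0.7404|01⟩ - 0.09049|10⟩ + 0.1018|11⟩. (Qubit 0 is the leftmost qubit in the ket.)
0.6582|00⟩ - 0.7404|01⟩ - 0.09049|10⟩ + (0.07198 + 0.07198i)|11⟩

C-T leaves the control-|0⟩ kets |00⟩, |01⟩ unchanged and applies T to qubit 1 on the control-|1⟩ pair (|10⟩, |11⟩).
T = [[1, 0], [0, (1/√2 + (1/√2)i)]].
With a = amp(|10⟩) = -0.09049 and b = amp(|11⟩) = 0.1018:
new amp(|10⟩) = (1)·a = -0.09049
new amp(|11⟩) = (1/√2 + (1/√2)i)·b = (0.07198 + 0.07198i)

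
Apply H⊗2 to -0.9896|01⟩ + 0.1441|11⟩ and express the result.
-0.4228|00⟩ + 0.4228|01⟩ - 0.5669|10⟩ + 0.5669|11⟩

H⊗2 gives amp(|y⟩) = (1/2) Σ_x (−1)^(x·y) amp(|x⟩), where x·y is the number of positions in which both x and y have a 1.
|00⟩: (-0.9896 + 0.1441)/2 = -0.4228
|01⟩: (0.9896 - 0.1441)/2 = 0.4228
|10⟩: (-0.9896 - 0.1441)/2 = -0.5669
|11⟩: (0.9896 + 0.1441)/2 = 0.5669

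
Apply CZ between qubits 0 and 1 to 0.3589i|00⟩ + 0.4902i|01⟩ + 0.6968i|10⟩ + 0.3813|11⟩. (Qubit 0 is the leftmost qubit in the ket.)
0.3589i|00⟩ + 0.4902i|01⟩ + 0.6968i|10⟩ - 0.3813|11⟩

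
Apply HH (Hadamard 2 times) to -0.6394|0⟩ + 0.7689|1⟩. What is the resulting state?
-0.6394|0⟩ + 0.7689|1⟩

H² = I, so an even number of Hadamards cancels: H^2 = I and the state is unchanged.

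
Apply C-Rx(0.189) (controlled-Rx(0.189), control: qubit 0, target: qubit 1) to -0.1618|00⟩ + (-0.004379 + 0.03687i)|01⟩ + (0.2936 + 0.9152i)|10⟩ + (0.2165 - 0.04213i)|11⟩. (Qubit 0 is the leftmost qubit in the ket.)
-0.1618|00⟩ + (-0.004379 + 0.03687i)|01⟩ + (0.2883 + 0.8907i)|10⟩ + (0.3019 - 0.06965i)|11⟩

C-Rx(0.189) leaves the control-|0⟩ kets |00⟩, |01⟩ unchanged and applies Rx(0.189) to qubit 1 on the control-|1⟩ pair (|10⟩, |11⟩).
Rx(0.189) = [[cos(θ/2), −i·sin(θ/2)], [−i·sin(θ/2), cos(θ/2)]]; θ = 0.189, cos(θ/2) ≈ 0.995538, sin(θ/2) ≈ 0.0943594.
With a = amp(|10⟩) = (0.2936 + 0.9152i) and b = amp(|11⟩) = (0.2165 - 0.04213i):
new amp(|10⟩) = (0.995538)·a + (-0.0943594i)·b = (0.2883 + 0.8907i)
new amp(|11⟩) = (-0.0943594i)·a + (0.995538)·b = (0.3019 - 0.06965i)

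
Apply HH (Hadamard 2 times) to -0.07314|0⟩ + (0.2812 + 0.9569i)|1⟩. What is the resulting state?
-0.07314|0⟩ + (0.2812 + 0.9569i)|1⟩

H² = I, so an even number of Hadamards cancels: H^2 = I and the state is unchanged.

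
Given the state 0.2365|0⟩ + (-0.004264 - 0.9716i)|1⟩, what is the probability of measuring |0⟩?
0.05593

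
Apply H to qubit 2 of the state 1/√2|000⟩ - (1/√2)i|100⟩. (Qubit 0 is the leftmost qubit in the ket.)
1/2|000⟩ + 1/2|001⟩ - (1/2)i|100⟩ - (1/2)i|101⟩

H on qubit 2 mixes each pair of kets that differ only in qubit 2: amplitudes (a, b) of (|…0…⟩, |…1…⟩) become ((a + b)/√2, (a − b)/√2). Kets absent from the input have amplitude 0.
(|000⟩, |001⟩): (a, b) = (1/√2, 0) → (1/2, 1/2)
(|100⟩, |101⟩): (a, b) = (-(1/√2)i, 0) → (-(1/2)i, -(1/2)i)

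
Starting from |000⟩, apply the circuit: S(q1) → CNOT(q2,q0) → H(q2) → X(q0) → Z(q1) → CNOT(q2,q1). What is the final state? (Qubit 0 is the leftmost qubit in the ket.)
1/√2|100⟩ + 1/√2|111⟩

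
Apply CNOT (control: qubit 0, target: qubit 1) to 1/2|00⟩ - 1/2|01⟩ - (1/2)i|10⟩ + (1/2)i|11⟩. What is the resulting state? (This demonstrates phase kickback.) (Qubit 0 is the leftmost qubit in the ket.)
1/2|00⟩ - 1/2|01⟩ + (1/2)i|10⟩ - (1/2)i|11⟩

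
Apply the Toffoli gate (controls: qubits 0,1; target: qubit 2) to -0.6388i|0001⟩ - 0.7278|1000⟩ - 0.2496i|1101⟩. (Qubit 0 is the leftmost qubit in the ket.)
-0.6388i|0001⟩ - 0.7278|1000⟩ - 0.2496i|1111⟩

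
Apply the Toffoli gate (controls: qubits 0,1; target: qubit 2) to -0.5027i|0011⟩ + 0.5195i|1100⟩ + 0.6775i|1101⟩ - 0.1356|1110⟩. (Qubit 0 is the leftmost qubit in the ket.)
-0.5027i|0011⟩ - 0.1356|1100⟩ + 0.5195i|1110⟩ + 0.6775i|1111⟩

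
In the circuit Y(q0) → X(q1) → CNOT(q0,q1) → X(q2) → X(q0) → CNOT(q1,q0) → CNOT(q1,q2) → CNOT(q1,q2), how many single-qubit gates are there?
4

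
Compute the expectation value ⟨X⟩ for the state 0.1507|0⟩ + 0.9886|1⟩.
0.298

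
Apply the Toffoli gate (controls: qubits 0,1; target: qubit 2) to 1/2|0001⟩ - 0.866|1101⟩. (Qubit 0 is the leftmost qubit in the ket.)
1/2|0001⟩ - 0.866|1111⟩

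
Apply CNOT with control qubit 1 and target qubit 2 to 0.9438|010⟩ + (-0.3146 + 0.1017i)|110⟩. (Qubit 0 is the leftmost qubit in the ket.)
0.9438|011⟩ + (-0.3146 + 0.1017i)|111⟩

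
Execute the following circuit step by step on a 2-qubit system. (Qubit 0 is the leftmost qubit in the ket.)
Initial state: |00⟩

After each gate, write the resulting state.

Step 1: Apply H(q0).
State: 1/√2|00⟩ + 1/√2|10⟩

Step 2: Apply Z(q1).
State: 1/√2|00⟩ + 1/√2|10⟩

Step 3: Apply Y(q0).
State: -(1/√2)i|00⟩ + (1/√2)i|10⟩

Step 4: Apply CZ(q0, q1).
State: -(1/√2)i|00⟩ + (1/√2)i|10⟩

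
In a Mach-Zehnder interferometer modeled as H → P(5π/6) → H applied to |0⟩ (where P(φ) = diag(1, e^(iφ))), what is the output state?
(0.06699 + 0.25i)|0⟩ + (0.933 - 0.25i)|1⟩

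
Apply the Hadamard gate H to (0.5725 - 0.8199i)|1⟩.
(0.4048 - 0.5798i)|0⟩ + (-0.4048 + 0.5798i)|1⟩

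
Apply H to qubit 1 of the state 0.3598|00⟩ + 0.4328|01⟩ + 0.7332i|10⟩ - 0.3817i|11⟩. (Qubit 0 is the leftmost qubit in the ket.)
0.5605|00⟩ - 0.05162|01⟩ + 0.2485i|10⟩ + 0.7884i|11⟩

H on qubit 1 mixes each pair of kets that differ only in qubit 1: amplitudes (a, b) of (|…0…⟩, |…1…⟩) become ((a + b)/√2, (a − b)/√2). Kets absent from the input have amplitude 0.
(|00⟩, |01⟩): (a, b) = (0.3598, 0.4328) → (0.5605, -0.05162)
(|10⟩, |11⟩): (a, b) = (0.7332i, -0.3817i) → (0.2485i, 0.7884i)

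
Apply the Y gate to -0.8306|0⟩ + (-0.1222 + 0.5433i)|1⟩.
(0.5433 + 0.1222i)|0⟩ - 0.8306i|1⟩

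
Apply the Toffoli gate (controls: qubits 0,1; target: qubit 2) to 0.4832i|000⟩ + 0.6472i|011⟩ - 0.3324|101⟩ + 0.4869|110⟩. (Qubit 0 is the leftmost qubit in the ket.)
0.4832i|000⟩ + 0.6472i|011⟩ - 0.3324|101⟩ + 0.4869|111⟩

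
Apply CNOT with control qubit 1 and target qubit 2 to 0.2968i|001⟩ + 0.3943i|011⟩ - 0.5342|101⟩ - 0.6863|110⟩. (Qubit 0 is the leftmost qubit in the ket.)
0.2968i|001⟩ + 0.3943i|010⟩ - 0.5342|101⟩ - 0.6863|111⟩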